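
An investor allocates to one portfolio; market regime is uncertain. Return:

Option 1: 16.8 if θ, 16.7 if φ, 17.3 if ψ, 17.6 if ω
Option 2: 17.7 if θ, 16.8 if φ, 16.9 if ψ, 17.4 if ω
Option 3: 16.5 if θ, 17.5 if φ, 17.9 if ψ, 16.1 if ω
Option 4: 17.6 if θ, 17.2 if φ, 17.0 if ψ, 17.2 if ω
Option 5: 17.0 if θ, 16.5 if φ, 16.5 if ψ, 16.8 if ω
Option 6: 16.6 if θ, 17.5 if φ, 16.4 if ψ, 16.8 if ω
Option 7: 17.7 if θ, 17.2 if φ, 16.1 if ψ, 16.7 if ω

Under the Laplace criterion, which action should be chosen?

Row averages: Option 1=17.1, Option 2=17.2, Option 3=17, Option 4=17.25, Option 5=16.7, Option 6=16.825, Option 7=16.925
Highest average = 17.25 → Option 4.

Option 4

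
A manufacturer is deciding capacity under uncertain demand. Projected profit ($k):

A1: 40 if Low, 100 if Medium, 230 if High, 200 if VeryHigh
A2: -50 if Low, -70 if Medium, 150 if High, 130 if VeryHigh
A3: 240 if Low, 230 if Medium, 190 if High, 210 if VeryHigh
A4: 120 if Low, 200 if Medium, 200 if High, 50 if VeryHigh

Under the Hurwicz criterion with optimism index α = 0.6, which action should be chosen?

A3

A1: 0.6·230 + 0.4·40 = 154
A2: 0.6·150 + 0.4·(-70) = 62
A3: 0.6·240 + 0.4·190 = 220
A4: 0.6·200 + 0.4·50 = 140
Highest Hurwicz score = 220 → A3.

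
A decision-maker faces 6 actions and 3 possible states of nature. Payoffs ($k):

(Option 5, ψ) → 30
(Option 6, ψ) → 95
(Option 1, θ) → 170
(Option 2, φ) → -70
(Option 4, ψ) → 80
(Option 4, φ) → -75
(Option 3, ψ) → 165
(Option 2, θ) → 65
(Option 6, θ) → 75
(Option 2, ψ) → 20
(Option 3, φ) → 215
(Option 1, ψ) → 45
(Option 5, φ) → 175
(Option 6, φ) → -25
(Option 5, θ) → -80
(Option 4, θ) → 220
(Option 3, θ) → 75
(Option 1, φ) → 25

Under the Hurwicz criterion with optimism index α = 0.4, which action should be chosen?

Option 3

Option 1: 0.4·170 + 0.6·25 = 83
Option 2: 0.4·65 + 0.6·(-70) = -16
Option 3: 0.4·215 + 0.6·75 = 131
Option 4: 0.4·220 + 0.6·(-75) = 43
Option 5: 0.4·175 + 0.6·(-80) = 22
Option 6: 0.4·95 + 0.6·(-25) = 23
Highest Hurwicz score = 131 → Option 3.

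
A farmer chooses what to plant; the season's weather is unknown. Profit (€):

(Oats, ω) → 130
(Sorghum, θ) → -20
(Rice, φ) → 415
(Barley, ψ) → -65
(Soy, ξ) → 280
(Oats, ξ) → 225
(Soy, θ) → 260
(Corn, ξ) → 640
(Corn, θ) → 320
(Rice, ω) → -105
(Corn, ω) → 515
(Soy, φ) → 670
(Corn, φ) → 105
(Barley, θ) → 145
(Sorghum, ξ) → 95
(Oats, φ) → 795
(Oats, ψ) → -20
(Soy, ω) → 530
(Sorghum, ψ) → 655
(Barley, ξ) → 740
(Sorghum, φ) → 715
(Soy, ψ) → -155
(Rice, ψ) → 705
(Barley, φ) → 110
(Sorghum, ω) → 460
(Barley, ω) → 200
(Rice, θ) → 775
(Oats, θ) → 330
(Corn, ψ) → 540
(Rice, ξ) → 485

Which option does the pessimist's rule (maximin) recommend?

Corn

Row minima: Oats=-20, Sorghum=-20, Barley=-65, Rice=-105, Corn=105, Soy=-155
Best worst-case = 105 → Corn.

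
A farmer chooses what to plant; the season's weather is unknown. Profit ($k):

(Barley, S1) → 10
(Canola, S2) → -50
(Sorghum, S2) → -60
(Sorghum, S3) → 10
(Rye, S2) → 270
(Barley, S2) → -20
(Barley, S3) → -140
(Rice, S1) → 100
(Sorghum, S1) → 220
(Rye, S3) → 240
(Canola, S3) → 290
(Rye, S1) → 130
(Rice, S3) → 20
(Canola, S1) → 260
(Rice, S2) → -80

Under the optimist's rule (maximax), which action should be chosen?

Row maxima: Sorghum=220, Barley=10, Canola=290, Rye=270, Rice=100
Best best-case = 290 → Canola.

Canola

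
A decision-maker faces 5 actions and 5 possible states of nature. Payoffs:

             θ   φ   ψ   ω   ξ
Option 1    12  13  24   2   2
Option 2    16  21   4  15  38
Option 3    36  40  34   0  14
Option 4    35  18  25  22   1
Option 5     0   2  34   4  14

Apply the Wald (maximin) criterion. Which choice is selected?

Row minima: Option 1=2, Option 2=4, Option 3=0, Option 4=1, Option 5=0
Best worst-case = 4 → Option 2.

Option 2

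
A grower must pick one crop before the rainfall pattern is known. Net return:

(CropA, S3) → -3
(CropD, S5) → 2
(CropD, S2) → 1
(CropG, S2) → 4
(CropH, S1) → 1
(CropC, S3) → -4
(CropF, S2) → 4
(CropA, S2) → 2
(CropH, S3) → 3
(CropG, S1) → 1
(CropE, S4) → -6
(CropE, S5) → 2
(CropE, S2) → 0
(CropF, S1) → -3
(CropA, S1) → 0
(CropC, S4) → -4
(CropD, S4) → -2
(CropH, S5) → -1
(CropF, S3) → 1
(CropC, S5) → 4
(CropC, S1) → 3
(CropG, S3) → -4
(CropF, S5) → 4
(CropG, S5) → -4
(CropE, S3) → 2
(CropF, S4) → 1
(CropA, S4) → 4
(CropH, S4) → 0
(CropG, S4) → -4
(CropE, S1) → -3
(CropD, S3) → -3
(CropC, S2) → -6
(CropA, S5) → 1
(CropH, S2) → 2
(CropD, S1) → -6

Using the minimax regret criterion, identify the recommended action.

Column bests: S1=3, S2=4, S3=3, S4=4, S5=4.
CropD regrets: 9, 3, 6, 6, 2 → max 9
CropF regrets: 6, 0, 2, 3, 0 → max 6
CropG regrets: 2, 0, 7, 8, 8 → max 8
CropC regrets: 0, 10, 7, 8, 0 → max 10
CropE regrets: 6, 4, 1, 10, 2 → max 10
CropA regrets: 3, 2, 6, 0, 3 → max 6
CropH regrets: 2, 2, 0, 4, 5 → max 5
Smallest max regret = 5 → CropH.

CropH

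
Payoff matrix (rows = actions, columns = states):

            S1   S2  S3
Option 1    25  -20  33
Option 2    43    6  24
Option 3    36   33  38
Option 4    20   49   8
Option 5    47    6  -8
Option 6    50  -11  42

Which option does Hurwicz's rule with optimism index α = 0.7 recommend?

Option 1: 0.7·33 + 0.3·(-20) = 17.1
Option 2: 0.7·43 + 0.3·6 = 31.9
Option 3: 0.7·38 + 0.3·33 = 36.5
Option 4: 0.7·49 + 0.3·8 = 36.7
Option 5: 0.7·47 + 0.3·(-8) = 30.5
Option 6: 0.7·50 + 0.3·(-11) = 31.7
Highest Hurwicz score = 36.7 → Option 4.

Option 4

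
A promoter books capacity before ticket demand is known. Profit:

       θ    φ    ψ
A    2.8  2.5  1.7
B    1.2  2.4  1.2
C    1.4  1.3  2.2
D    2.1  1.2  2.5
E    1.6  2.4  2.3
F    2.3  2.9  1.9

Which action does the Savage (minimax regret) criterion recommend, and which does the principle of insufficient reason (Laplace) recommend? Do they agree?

minimax regret → F; laplace → F (agree)

Column bests: θ=2.8, φ=2.9, ψ=2.5.
A regrets: 0.0, 0.4, 0.8 → max 0.8
B regrets: 1.6, 0.5, 1.3 → max 1.6
C regrets: 1.4, 1.6, 0.3 → max 1.6
D regrets: 0.7, 1.7, 0.0 → max 1.7
E regrets: 1.2, 0.5, 0.2 → max 1.2
F regrets: 0.5, 0.0, 0.6 → max 0.6
Smallest max regret = 0.6 → F.
Row averages: A=7/3, B=1.6, C=49/30, D=29/15, E=2.1, F=71/30
Highest average = 71/30 → F.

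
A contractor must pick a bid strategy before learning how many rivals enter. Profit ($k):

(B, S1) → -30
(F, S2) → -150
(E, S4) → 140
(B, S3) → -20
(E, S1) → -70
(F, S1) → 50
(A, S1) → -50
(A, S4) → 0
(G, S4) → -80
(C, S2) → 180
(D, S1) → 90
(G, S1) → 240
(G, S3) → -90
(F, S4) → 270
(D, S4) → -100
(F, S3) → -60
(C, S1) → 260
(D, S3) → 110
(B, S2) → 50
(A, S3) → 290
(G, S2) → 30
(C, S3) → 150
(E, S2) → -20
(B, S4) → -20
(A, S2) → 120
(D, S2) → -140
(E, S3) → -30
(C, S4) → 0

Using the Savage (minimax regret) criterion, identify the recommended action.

Column bests: S1=260, S2=180, S3=290, S4=270.
A regrets: 310, 60, 0, 270 → max 310
B regrets: 290, 130, 310, 290 → max 310
C regrets: 0, 0, 140, 270 → max 270
D regrets: 170, 320, 180, 370 → max 370
E regrets: 330, 200, 320, 130 → max 330
F regrets: 210, 330, 350, 0 → max 350
G regrets: 20, 150, 380, 350 → max 380
Smallest max regret = 270 → C.

C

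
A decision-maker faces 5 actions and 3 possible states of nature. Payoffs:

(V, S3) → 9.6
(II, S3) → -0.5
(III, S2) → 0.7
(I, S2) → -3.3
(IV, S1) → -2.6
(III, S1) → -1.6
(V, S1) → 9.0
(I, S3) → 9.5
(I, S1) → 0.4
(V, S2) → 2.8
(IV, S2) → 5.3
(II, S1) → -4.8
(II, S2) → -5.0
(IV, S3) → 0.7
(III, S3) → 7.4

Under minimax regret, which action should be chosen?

V

Column bests: S1=9.0, S2=5.3, S3=9.6.
I regrets: 8.6, 8.6, 0.1 → max 8.6
II regrets: 13.8, 10.3, 10.1 → max 13.8
III regrets: 10.6, 4.6, 2.2 → max 10.6
IV regrets: 11.6, 0.0, 8.9 → max 11.6
V regrets: 0.0, 2.5, 0.0 → max 2.5
Smallest max regret = 2.5 → V.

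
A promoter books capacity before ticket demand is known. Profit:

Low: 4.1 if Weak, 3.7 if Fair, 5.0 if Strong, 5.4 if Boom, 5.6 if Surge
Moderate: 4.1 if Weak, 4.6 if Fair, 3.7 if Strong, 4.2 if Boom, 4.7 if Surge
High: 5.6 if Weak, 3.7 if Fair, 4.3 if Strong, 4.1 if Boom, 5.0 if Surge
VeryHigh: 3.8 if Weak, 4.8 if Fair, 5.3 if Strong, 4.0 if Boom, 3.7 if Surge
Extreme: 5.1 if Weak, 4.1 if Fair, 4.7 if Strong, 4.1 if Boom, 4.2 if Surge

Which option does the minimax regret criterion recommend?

Column bests: Weak=5.6, Fair=4.8, Strong=5.3, Boom=5.4, Surge=5.6.
Low regrets: 1.5, 1.1, 0.3, 0.0, 0.0 → max 1.5
Moderate regrets: 1.5, 0.2, 1.6, 1.2, 0.9 → max 1.6
High regrets: 0.0, 1.1, 1.0, 1.3, 0.6 → max 1.3
VeryHigh regrets: 1.8, 0.0, 0.0, 1.4, 1.9 → max 1.9
Extreme regrets: 0.5, 0.7, 0.6, 1.3, 1.4 → max 1.4
Smallest max regret = 1.3 → High.

High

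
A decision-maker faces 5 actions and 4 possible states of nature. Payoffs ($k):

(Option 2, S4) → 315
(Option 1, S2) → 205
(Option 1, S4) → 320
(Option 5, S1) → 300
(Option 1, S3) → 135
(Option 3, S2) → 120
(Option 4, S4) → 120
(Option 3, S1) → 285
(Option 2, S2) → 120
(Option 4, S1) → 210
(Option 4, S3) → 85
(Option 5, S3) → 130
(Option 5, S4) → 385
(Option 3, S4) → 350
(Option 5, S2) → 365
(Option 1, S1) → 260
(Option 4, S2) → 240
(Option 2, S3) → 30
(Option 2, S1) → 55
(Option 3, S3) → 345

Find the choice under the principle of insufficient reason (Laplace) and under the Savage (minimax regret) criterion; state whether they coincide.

laplace → Option 5; minimax regret → Option 1 (disagree)

Row averages: Option 1=230, Option 2=130, Option 3=275, Option 4=163.75, Option 5=295
Highest average = 295 → Option 5.
Column bests: S1=300, S2=365, S3=345, S4=385.
Option 1 regrets: 40, 160, 210, 65 → max 210
Option 2 regrets: 245, 245, 315, 70 → max 315
Option 3 regrets: 15, 245, 0, 35 → max 245
Option 4 regrets: 90, 125, 260, 265 → max 265
Option 5 regrets: 0, 0, 215, 0 → max 215
Smallest max regret = 210 → Option 1.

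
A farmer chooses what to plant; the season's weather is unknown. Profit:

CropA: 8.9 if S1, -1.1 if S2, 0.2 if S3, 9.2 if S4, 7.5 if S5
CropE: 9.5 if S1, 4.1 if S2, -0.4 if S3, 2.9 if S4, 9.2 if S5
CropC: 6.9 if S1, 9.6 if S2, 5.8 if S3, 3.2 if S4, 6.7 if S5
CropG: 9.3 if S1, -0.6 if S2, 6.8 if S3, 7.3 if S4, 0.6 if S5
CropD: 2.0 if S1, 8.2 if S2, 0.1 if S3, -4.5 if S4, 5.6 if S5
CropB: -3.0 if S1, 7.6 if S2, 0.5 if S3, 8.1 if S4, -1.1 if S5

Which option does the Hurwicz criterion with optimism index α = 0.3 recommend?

CropC

CropA: 0.3·9.2 + 0.7·(-1.1) = 1.99
CropE: 0.3·9.5 + 0.7·(-0.4) = 2.57
CropC: 0.3·9.6 + 0.7·3.2 = 5.12
CropG: 0.3·9.3 + 0.7·(-0.6) = 2.37
CropD: 0.3·8.2 + 0.7·(-4.5) = -0.69
CropB: 0.3·8.1 + 0.7·(-3.0) = 0.33
Highest Hurwicz score = 5.12 → CropC.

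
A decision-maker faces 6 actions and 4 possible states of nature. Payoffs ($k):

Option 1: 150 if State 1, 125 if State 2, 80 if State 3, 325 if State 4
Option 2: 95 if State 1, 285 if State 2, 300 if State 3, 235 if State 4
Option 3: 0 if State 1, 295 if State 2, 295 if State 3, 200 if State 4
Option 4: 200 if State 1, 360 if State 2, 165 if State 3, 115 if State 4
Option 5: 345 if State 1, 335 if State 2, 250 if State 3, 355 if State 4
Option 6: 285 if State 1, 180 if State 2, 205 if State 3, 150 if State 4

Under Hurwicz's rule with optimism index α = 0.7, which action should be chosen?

Option 5

Option 1: 0.7·325 + 0.3·80 = 251.5
Option 2: 0.7·300 + 0.3·95 = 238.5
Option 3: 0.7·295 + 0.3·0 = 206.5
Option 4: 0.7·360 + 0.3·115 = 286.5
Option 5: 0.7·355 + 0.3·250 = 323.5
Option 6: 0.7·285 + 0.3·150 = 244.5
Highest Hurwicz score = 323.5 → Option 5.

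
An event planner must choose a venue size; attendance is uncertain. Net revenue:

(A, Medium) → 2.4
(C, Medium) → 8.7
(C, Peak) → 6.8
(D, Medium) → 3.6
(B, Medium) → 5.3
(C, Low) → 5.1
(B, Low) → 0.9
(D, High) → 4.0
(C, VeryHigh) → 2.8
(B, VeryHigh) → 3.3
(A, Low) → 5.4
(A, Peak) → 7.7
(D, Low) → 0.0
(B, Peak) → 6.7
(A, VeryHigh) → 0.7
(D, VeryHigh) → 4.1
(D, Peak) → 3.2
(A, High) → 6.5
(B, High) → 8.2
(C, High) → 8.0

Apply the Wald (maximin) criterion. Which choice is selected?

Row minima: A=0.7, B=0.9, C=2.8, D=0.0
Best worst-case = 2.8 → C.

C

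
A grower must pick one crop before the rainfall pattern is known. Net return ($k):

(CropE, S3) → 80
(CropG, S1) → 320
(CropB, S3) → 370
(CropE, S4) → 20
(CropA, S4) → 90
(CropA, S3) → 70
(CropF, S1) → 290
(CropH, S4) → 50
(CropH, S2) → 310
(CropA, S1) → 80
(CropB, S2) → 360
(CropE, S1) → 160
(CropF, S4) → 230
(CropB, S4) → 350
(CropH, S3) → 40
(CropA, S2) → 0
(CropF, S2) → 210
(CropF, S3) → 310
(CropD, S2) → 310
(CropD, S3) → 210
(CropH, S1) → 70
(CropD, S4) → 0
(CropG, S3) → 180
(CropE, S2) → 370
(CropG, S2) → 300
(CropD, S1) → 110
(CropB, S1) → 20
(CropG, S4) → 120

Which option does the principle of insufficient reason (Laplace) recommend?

CropB

Row averages: CropB=275, CropE=157.5, CropF=260, CropH=117.5, CropG=230, CropA=60, CropD=157.5
Highest average = 275 → CropB.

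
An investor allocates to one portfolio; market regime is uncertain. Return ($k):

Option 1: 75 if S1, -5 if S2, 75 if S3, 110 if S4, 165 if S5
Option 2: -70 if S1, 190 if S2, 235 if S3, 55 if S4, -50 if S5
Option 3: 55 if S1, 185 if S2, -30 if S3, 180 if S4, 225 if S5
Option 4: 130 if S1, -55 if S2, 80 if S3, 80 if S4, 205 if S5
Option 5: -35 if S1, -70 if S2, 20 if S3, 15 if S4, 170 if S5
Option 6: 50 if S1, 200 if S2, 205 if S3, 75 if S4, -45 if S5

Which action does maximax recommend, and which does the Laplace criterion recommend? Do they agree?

maximax → Option 2; laplace → Option 3 (disagree)

Row maxima: Option 1=165, Option 2=235, Option 3=225, Option 4=205, Option 5=170, Option 6=205
Best best-case = 235 → Option 2.
Row averages: Option 1=84, Option 2=72, Option 3=123, Option 4=88, Option 5=20, Option 6=97
Highest average = 123 → Option 3.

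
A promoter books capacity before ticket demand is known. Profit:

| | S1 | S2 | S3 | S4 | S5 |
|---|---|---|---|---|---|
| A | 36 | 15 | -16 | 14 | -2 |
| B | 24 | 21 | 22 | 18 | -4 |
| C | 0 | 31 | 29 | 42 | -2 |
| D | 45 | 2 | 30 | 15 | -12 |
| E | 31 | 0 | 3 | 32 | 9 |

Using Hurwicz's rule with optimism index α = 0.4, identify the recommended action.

A: 0.4·36 + 0.6·(-16) = 4.8
B: 0.4·24 + 0.6·(-4) = 7.2
C: 0.4·42 + 0.6·(-2) = 15.6
D: 0.4·45 + 0.6·(-12) = 10.8
E: 0.4·32 + 0.6·0 = 12.8
Highest Hurwicz score = 15.6 → C.

C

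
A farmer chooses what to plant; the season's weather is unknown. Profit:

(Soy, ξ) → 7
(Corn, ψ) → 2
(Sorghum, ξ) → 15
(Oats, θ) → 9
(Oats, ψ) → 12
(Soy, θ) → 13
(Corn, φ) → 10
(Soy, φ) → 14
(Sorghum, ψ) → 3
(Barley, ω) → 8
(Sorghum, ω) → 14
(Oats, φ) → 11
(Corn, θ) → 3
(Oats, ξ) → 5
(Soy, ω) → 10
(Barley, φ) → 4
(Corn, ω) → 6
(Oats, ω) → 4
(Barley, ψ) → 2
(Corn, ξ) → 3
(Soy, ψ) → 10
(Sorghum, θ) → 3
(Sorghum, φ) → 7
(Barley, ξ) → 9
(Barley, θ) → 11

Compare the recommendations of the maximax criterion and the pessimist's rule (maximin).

maximax → Sorghum; maximin → Soy (disagree)

Row maxima: Sorghum=15, Oats=12, Barley=11, Soy=14, Corn=10
Best best-case = 15 → Sorghum.
Row minima: Sorghum=3, Oats=4, Barley=2, Soy=7, Corn=2
Best worst-case = 7 → Soy.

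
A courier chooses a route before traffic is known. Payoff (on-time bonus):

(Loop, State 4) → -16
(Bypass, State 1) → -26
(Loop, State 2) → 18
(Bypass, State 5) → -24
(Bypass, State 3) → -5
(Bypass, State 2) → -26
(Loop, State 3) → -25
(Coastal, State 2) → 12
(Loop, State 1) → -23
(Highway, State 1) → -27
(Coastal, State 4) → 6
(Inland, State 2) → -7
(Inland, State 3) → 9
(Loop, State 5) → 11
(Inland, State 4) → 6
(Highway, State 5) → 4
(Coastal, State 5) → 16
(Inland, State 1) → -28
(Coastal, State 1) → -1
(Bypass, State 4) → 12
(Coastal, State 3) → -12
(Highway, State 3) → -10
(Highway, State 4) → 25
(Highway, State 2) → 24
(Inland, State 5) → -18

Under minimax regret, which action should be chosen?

Coastal

Column bests: State 1=-1, State 2=24, State 3=9, State 4=25, State 5=16.
Coastal regrets: 0, 12, 21, 19, 0 → max 21
Bypass regrets: 25, 50, 14, 13, 40 → max 50
Loop regrets: 22, 6, 34, 41, 5 → max 41
Highway regrets: 26, 0, 19, 0, 12 → max 26
Inland regrets: 27, 31, 0, 19, 34 → max 34
Smallest max regret = 21 → Coastal.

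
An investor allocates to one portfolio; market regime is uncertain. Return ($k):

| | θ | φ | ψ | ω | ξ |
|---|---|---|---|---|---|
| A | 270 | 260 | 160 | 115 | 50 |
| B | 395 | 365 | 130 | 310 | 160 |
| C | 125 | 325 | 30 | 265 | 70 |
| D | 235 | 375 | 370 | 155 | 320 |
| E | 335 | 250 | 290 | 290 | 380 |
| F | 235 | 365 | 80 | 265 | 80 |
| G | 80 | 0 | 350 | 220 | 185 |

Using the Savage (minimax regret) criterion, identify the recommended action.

E

Column bests: θ=395, φ=375, ψ=370, ω=310, ξ=380.
A regrets: 125, 115, 210, 195, 330 → max 330
B regrets: 0, 10, 240, 0, 220 → max 240
C regrets: 270, 50, 340, 45, 310 → max 340
D regrets: 160, 0, 0, 155, 60 → max 160
E regrets: 60, 125, 80, 20, 0 → max 125
F regrets: 160, 10, 290, 45, 300 → max 300
G regrets: 315, 375, 20, 90, 195 → max 375
Smallest max regret = 125 → E.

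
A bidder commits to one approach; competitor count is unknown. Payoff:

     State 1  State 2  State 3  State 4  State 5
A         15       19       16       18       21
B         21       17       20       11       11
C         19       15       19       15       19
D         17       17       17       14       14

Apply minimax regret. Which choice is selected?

C

Column bests: State 1=21, State 2=19, State 3=20, State 4=18, State 5=21.
A regrets: 6, 0, 4, 0, 0 → max 6
B regrets: 0, 2, 0, 7, 10 → max 10
C regrets: 2, 4, 1, 3, 2 → max 4
D regrets: 4, 2, 3, 4, 7 → max 7
Smallest max regret = 4 → C.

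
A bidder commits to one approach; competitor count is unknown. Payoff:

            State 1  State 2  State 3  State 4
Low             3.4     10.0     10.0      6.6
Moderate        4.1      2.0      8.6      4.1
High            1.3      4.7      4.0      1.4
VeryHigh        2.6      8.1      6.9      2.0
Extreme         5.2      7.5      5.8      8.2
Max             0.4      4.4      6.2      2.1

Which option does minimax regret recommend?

Low

Column bests: State 1=5.2, State 2=10.0, State 3=10.0, State 4=8.2.
Low regrets: 1.8, 0.0, 0.0, 1.6 → max 1.8
Moderate regrets: 1.1, 8.0, 1.4, 4.1 → max 8.0
High regrets: 3.9, 5.3, 6.0, 6.8 → max 6.8
VeryHigh regrets: 2.6, 1.9, 3.1, 6.2 → max 6.2
Extreme regrets: 0.0, 2.5, 4.2, 0.0 → max 4.2
Max regrets: 4.8, 5.6, 3.8, 6.1 → max 6.1
Smallest max regret = 1.8 → Low.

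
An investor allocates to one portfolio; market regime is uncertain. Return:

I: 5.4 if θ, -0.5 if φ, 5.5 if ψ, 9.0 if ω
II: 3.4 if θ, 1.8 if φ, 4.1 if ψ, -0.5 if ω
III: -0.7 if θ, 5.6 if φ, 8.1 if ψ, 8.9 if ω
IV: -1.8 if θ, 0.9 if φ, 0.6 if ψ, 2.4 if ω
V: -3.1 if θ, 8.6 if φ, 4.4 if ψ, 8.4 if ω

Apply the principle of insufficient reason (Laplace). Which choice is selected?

Row averages: I=4.85, II=2.2, III=5.475, IV=0.525, V=4.575
Highest average = 5.475 → III.

III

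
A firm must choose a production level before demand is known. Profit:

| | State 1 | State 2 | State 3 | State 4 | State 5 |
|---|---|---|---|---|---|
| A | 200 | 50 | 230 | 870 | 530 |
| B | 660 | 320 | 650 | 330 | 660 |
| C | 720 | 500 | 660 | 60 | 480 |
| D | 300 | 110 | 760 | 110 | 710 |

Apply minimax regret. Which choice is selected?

Column bests: State 1=720, State 2=500, State 3=760, State 4=870, State 5=710.
A regrets: 520, 450, 530, 0, 180 → max 530
B regrets: 60, 180, 110, 540, 50 → max 540
C regrets: 0, 0, 100, 810, 230 → max 810
D regrets: 420, 390, 0, 760, 0 → max 760
Smallest max regret = 530 → A.

A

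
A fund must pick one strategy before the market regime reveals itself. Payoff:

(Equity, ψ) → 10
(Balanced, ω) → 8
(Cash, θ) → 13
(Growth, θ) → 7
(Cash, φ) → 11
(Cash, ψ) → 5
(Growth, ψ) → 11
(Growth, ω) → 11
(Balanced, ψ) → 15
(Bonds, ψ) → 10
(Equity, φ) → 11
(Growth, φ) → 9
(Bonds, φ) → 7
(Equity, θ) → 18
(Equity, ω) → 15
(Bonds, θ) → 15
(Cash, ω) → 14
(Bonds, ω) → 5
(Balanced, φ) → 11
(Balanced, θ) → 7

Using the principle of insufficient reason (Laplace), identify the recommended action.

Equity

Row averages: Cash=10.75, Equity=13.5, Growth=9.5, Balanced=10.25, Bonds=9.25
Highest average = 13.5 → Equity.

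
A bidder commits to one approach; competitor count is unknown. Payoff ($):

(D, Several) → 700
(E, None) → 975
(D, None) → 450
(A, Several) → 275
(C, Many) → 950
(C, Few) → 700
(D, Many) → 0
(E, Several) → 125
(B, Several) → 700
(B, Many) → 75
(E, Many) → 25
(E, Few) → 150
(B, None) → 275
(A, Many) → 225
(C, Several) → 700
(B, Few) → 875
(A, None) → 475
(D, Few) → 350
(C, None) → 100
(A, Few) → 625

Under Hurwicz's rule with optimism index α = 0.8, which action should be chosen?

E

A: 0.8·625 + 0.2·225 = 545
B: 0.8·875 + 0.2·75 = 715
C: 0.8·950 + 0.2·100 = 780
D: 0.8·700 + 0.2·0 = 560
E: 0.8·975 + 0.2·25 = 785
Highest Hurwicz score = 785 → E.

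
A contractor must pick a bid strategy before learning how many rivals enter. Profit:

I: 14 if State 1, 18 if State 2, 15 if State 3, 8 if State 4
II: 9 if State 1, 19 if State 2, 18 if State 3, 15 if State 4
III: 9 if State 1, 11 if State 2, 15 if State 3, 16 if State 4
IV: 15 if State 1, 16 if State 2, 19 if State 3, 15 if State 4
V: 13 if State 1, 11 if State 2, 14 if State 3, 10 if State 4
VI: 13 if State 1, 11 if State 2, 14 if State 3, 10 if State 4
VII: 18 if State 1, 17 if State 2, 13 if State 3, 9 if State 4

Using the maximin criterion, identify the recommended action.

IV

Row minima: I=8, II=9, III=9, IV=15, V=10, VI=10, VII=9
Best worst-case = 15 → IV.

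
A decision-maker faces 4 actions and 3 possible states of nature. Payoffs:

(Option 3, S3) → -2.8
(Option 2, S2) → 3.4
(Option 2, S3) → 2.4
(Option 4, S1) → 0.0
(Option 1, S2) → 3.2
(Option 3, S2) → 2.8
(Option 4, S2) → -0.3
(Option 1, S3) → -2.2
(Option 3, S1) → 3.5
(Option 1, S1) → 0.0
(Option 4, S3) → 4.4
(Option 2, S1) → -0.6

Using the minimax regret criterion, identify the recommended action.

Column bests: S1=3.5, S2=3.4, S3=4.4.
Option 1 regrets: 3.5, 0.2, 6.6 → max 6.6
Option 2 regrets: 4.1, 0.0, 2.0 → max 4.1
Option 3 regrets: 0.0, 0.6, 7.2 → max 7.2
Option 4 regrets: 3.5, 3.7, 0.0 → max 3.7
Smallest max regret = 3.7 → Option 4.

Option 4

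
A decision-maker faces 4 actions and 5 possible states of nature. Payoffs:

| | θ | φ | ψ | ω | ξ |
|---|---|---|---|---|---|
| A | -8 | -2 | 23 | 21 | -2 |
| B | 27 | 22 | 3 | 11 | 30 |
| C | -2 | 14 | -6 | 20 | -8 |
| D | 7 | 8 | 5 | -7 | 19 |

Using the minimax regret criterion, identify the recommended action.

Column bests: θ=27, φ=22, ψ=23, ω=21, ξ=30.
A regrets: 35, 24, 0, 0, 32 → max 35
B regrets: 0, 0, 20, 10, 0 → max 20
C regrets: 29, 8, 29, 1, 38 → max 38
D regrets: 20, 14, 18, 28, 11 → max 28
Smallest max regret = 20 → B.

B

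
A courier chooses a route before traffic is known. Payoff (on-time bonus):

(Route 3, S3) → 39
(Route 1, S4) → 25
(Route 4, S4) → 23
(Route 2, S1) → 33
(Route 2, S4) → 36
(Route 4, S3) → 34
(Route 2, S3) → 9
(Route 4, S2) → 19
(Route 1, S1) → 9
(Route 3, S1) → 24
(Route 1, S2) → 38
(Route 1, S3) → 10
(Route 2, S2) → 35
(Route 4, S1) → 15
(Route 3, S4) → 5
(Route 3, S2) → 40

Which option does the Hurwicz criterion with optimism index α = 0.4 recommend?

Route 4

Route 1: 0.4·38 + 0.6·9 = 20.6
Route 2: 0.4·36 + 0.6·9 = 19.8
Route 3: 0.4·40 + 0.6·5 = 19
Route 4: 0.4·34 + 0.6·15 = 22.6
Highest Hurwicz score = 22.6 → Route 4.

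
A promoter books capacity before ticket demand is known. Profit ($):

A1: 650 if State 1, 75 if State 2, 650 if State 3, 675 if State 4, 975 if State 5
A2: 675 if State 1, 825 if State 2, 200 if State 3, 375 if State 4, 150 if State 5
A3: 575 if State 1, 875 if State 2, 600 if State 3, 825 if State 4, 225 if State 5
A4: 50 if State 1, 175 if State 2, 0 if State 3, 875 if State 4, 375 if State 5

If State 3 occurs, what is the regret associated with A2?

Best payoff under State 3 is 650.
Regret = 650 − 200 = 450.

450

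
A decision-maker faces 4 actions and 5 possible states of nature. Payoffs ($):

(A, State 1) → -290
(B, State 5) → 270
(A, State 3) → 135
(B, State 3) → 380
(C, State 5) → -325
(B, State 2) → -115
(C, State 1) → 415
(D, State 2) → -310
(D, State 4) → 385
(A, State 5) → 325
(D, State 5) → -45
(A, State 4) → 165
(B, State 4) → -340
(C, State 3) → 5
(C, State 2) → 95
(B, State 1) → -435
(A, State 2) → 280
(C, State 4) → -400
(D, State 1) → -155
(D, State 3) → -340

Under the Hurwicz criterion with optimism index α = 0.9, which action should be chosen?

C

A: 0.9·325 + 0.1·(-290) = 263.5
B: 0.9·380 + 0.1·(-435) = 298.5
C: 0.9·415 + 0.1·(-400) = 333.5
D: 0.9·385 + 0.1·(-340) = 312.5
Highest Hurwicz score = 333.5 → C.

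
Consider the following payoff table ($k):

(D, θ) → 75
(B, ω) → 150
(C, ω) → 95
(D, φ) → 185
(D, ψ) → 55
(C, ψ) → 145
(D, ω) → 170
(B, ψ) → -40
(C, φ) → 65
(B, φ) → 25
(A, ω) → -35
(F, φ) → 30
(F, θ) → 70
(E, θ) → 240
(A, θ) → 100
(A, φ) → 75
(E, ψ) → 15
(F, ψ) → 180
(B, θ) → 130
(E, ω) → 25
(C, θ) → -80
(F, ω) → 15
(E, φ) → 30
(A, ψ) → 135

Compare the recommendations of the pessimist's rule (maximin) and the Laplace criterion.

maximin → D; laplace → D (agree)

Row minima: A=-35, B=-40, C=-80, D=55, E=15, F=15
Best worst-case = 55 → D.
Row averages: A=68.75, B=66.25, C=56.25, D=121.25, E=77.5, F=73.75
Highest average = 121.25 → D.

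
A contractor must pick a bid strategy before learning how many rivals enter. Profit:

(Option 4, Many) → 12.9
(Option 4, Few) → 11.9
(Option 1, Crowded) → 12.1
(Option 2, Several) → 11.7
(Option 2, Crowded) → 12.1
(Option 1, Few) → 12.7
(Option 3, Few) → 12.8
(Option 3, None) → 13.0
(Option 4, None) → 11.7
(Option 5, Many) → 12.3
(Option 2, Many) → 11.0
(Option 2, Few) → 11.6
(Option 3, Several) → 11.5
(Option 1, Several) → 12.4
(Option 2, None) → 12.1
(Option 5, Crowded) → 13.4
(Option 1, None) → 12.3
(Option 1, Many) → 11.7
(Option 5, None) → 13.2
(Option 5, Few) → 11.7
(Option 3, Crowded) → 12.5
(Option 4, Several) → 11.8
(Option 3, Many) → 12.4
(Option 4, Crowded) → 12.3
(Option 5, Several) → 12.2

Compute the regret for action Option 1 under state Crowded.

1.3

Best payoff under Crowded is 13.4.
Regret = 13.4 − 12.1 = 1.3.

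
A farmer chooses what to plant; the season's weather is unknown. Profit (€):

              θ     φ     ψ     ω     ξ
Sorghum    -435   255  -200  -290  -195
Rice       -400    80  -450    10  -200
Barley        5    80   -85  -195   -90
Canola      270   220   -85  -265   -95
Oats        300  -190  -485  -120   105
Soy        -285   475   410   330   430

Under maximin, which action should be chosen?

Barley

Row minima: Sorghum=-435, Rice=-450, Barley=-195, Canola=-265, Oats=-485, Soy=-285
Best worst-case = -195 → Barley.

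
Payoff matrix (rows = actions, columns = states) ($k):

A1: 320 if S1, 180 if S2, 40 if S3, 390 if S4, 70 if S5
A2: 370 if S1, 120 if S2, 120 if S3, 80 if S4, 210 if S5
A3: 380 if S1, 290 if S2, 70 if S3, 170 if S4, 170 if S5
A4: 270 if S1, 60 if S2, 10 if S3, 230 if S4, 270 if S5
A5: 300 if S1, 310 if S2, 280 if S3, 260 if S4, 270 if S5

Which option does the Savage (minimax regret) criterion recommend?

Column bests: S1=380, S2=310, S3=280, S4=390, S5=270.
A1 regrets: 60, 130, 240, 0, 200 → max 240
A2 regrets: 10, 190, 160, 310, 60 → max 310
A3 regrets: 0, 20, 210, 220, 100 → max 220
A4 regrets: 110, 250, 270, 160, 0 → max 270
A5 regrets: 80, 0, 0, 130, 0 → max 130
Smallest max regret = 130 → A5.

A5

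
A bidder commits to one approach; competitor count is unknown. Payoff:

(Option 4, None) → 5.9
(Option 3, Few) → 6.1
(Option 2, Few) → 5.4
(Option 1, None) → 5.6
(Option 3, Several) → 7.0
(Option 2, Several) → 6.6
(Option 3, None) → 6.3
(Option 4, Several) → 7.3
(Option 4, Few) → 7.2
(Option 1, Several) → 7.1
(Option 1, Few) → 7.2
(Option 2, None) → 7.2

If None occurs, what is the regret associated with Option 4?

1.3

Best payoff under None is 7.2.
Regret = 7.2 − 5.9 = 1.3.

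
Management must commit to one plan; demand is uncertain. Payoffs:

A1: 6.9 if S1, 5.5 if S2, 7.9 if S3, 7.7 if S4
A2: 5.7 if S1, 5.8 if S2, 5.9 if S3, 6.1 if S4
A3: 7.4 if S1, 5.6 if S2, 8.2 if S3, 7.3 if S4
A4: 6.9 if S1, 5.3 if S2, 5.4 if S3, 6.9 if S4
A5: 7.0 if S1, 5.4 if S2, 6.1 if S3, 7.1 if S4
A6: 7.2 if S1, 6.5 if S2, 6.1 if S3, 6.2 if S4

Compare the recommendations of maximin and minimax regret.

Row minima: A1=5.5, A2=5.7, A3=5.6, A4=5.3, A5=5.4, A6=6.1
Best worst-case = 6.1 → A6.
Column bests: S1=7.4, S2=6.5, S3=8.2, S4=7.7.
A1 regrets: 0.5, 1.0, 0.3, 0.0 → max 1.0
A2 regrets: 1.7, 0.7, 2.3, 1.6 → max 2.3
A3 regrets: 0.0, 0.9, 0.0, 0.4 → max 0.9
A4 regrets: 0.5, 1.2, 2.8, 0.8 → max 2.8
A5 regrets: 0.4, 1.1, 2.1, 0.6 → max 2.1
A6 regrets: 0.2, 0.0, 2.1, 1.5 → max 2.1
Smallest max regret = 0.9 → A3.

maximin → A6; minimax regret → A3 (disagree)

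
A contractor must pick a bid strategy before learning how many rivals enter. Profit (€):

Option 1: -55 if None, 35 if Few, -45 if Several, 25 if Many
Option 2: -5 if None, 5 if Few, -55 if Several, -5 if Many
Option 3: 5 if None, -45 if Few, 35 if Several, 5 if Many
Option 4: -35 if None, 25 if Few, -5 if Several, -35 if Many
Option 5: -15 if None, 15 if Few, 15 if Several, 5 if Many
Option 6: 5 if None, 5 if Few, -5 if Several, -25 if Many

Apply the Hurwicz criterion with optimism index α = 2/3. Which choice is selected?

Option 3

Option 1: 2/3·35 + 1/3·(-55) = 5
Option 2: 2/3·5 + 1/3·(-55) = -15
Option 3: 2/3·35 + 1/3·(-45) = 25/3
Option 4: 2/3·25 + 1/3·(-35) = 5
Option 5: 2/3·15 + 1/3·(-15) = 5
Option 6: 2/3·5 + 1/3·(-25) = -5
Highest Hurwicz score = 25/3 → Option 3.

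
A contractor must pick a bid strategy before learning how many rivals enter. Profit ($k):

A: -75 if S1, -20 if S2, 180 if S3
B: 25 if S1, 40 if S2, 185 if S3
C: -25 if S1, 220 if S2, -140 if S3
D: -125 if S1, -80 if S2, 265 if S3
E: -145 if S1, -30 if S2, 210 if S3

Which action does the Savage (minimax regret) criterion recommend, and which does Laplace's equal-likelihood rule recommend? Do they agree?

Column bests: S1=25, S2=220, S3=265.
A regrets: 100, 240, 85 → max 240
B regrets: 0, 180, 80 → max 180
C regrets: 50, 0, 405 → max 405
D regrets: 150, 300, 0 → max 300
E regrets: 170, 250, 55 → max 250
Smallest max regret = 180 → B.
Row averages: A=85/3, B=250/3, C=55/3, D=20, E=35/3
Highest average = 250/3 → B.

minimax regret → B; laplace → B (agree)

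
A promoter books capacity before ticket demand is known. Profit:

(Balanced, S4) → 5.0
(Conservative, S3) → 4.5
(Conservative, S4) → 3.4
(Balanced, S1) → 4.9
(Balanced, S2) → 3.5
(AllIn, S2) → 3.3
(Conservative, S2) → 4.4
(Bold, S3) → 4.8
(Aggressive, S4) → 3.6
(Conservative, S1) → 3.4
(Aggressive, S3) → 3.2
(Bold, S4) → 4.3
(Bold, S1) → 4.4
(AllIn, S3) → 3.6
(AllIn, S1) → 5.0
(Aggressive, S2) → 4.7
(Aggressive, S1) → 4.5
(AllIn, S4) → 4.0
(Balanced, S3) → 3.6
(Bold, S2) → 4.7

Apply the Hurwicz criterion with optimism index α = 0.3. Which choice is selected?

Bold

Conservative: 0.3·4.5 + 0.7·3.4 = 3.73
Balanced: 0.3·5.0 + 0.7·3.5 = 3.95
Aggressive: 0.3·4.7 + 0.7·3.2 = 3.65
Bold: 0.3·4.8 + 0.7·4.3 = 4.45
AllIn: 0.3·5.0 + 0.7·3.3 = 3.81
Highest Hurwicz score = 4.45 → Bold.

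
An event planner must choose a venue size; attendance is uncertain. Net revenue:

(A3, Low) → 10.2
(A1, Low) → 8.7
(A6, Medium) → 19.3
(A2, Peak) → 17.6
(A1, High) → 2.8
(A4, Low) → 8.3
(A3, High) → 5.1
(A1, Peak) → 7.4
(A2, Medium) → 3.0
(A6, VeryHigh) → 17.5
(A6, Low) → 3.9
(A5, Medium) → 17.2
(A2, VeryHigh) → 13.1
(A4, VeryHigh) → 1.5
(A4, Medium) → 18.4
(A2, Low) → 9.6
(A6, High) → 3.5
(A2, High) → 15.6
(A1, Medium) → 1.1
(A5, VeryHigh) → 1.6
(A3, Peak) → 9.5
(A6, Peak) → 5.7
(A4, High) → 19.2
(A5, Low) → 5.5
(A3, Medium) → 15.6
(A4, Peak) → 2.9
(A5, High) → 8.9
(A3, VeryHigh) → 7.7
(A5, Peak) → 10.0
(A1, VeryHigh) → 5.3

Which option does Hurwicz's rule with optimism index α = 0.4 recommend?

A1: 0.4·8.7 + 0.6·1.1 = 4.14
A2: 0.4·17.6 + 0.6·3.0 = 8.84
A3: 0.4·15.6 + 0.6·5.1 = 9.3
A4: 0.4·19.2 + 0.6·1.5 = 8.58
A5: 0.4·17.2 + 0.6·1.6 = 7.84
A6: 0.4·19.3 + 0.6·3.5 = 9.82
Highest Hurwicz score = 9.82 → A6.

A6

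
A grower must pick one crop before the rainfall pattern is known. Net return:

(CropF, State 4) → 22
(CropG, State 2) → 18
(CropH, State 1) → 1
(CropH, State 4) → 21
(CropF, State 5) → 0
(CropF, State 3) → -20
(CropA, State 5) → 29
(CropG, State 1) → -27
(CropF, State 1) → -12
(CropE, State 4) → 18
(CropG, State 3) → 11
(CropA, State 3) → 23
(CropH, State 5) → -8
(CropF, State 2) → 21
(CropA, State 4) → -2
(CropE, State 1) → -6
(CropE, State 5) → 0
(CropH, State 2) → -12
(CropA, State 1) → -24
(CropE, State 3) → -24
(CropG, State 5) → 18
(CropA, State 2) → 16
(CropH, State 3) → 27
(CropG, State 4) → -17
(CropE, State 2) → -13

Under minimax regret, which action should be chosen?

CropA

Column bests: State 1=1, State 2=21, State 3=27, State 4=22, State 5=29.
CropG regrets: 28, 3, 16, 39, 11 → max 39
CropA regrets: 25, 5, 4, 24, 0 → max 25
CropF regrets: 13, 0, 47, 0, 29 → max 47
CropE regrets: 7, 34, 51, 4, 29 → max 51
CropH regrets: 0, 33, 0, 1, 37 → max 37
Smallest max regret = 25 → CropA.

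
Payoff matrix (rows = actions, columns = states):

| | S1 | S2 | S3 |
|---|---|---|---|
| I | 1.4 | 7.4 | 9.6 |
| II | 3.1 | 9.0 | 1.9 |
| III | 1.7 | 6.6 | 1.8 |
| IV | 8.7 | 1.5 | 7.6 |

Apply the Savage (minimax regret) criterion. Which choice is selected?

Column bests: S1=8.7, S2=9.0, S3=9.6.
I regrets: 7.3, 1.6, 0.0 → max 7.3
II regrets: 5.6, 0.0, 7.7 → max 7.7
III regrets: 7.0, 2.4, 7.8 → max 7.8
IV regrets: 0.0, 7.5, 2.0 → max 7.5
Smallest max regret = 7.3 → I.

I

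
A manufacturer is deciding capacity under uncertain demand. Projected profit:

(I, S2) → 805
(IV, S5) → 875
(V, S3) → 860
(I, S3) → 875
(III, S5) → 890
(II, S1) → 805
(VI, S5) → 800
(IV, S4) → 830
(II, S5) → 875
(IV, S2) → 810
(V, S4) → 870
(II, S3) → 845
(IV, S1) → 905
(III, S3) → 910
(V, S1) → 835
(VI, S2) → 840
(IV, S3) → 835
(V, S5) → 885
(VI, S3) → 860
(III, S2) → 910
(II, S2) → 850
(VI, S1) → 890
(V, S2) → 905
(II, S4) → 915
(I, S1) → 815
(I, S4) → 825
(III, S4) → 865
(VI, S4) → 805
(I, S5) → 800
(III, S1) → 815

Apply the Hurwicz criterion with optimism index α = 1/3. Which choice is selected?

V

I: 1/3·875 + 2/3·800 = 825
II: 1/3·915 + 2/3·805 = 2525/3
III: 1/3·910 + 2/3·815 = 2540/3
IV: 1/3·905 + 2/3·810 = 2525/3
V: 1/3·905 + 2/3·835 = 2575/3
VI: 1/3·890 + 2/3·800 = 830
Highest Hurwicz score = 2575/3 → V.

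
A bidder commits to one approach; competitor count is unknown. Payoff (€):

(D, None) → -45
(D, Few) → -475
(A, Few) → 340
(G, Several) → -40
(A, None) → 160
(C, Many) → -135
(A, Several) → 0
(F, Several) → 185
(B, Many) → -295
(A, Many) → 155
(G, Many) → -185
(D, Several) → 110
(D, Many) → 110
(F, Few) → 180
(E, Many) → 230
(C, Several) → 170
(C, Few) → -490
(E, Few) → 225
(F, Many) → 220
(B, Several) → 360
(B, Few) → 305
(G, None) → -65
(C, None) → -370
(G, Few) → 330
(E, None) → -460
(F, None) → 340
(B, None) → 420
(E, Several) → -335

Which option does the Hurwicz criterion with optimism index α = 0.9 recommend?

A: 0.9·340 + 0.1·0 = 306
B: 0.9·420 + 0.1·(-295) = 348.5
C: 0.9·170 + 0.1·(-490) = 104
D: 0.9·110 + 0.1·(-475) = 51.5
E: 0.9·230 + 0.1·(-460) = 161
F: 0.9·340 + 0.1·180 = 324
G: 0.9·330 + 0.1·(-185) = 278.5
Highest Hurwicz score = 348.5 → B.

B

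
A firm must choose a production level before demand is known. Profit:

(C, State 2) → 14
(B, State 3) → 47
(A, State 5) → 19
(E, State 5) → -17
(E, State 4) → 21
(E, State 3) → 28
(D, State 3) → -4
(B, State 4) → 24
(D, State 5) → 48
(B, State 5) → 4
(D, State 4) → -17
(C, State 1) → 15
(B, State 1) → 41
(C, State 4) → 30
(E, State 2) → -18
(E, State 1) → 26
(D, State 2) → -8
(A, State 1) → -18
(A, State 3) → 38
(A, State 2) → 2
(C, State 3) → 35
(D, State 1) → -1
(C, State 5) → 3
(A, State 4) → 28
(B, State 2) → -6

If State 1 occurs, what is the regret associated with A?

59

Best payoff under State 1 is 41.
Regret = 41 − (-18) = 59.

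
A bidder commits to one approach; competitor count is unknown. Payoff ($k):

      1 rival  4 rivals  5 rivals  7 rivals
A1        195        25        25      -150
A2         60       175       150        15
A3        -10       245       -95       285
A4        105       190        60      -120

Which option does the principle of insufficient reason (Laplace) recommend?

A3

Row averages: A1=23.75, A2=100, A3=106.25, A4=58.75
Highest average = 106.25 → A3.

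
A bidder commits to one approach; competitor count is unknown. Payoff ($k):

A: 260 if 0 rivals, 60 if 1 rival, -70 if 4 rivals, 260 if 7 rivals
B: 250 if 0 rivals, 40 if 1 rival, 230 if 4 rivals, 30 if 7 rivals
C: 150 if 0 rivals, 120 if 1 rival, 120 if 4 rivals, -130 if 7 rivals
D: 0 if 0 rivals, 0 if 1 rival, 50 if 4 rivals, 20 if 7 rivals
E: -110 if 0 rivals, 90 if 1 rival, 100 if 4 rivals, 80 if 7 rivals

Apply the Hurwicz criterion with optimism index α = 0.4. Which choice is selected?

B

A: 0.4·260 + 0.6·(-70) = 62
B: 0.4·250 + 0.6·30 = 118
C: 0.4·150 + 0.6·(-130) = -18
D: 0.4·50 + 0.6·0 = 20
E: 0.4·100 + 0.6·(-110) = -26
Highest Hurwicz score = 118 → B.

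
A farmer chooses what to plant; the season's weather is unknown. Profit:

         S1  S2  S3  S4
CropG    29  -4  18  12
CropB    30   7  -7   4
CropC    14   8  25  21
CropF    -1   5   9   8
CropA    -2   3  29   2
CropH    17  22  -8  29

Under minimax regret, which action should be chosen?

CropC

Column bests: S1=30, S2=22, S3=29, S4=29.
CropG regrets: 1, 26, 11, 17 → max 26
CropB regrets: 0, 15, 36, 25 → max 36
CropC regrets: 16, 14, 4, 8 → max 16
CropF regrets: 31, 17, 20, 21 → max 31
CropA regrets: 32, 19, 0, 27 → max 32
CropH regrets: 13, 0, 37, 0 → max 37
Smallest max regret = 16 → CropC.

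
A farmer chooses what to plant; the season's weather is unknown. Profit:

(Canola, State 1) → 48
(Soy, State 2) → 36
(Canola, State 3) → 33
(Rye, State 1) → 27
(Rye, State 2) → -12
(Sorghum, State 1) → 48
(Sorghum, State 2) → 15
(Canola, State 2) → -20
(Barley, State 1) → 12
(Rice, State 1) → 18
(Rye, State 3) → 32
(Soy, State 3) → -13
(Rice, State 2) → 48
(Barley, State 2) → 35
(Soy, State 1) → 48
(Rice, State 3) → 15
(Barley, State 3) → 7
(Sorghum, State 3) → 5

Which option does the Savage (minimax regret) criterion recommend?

Rice

Column bests: State 1=48, State 2=48, State 3=33.
Barley regrets: 36, 13, 26 → max 36
Sorghum regrets: 0, 33, 28 → max 33
Canola regrets: 0, 68, 0 → max 68
Rye regrets: 21, 60, 1 → max 60
Soy regrets: 0, 12, 46 → max 46
Rice regrets: 30, 0, 18 → max 30
Smallest max regret = 30 → Rice.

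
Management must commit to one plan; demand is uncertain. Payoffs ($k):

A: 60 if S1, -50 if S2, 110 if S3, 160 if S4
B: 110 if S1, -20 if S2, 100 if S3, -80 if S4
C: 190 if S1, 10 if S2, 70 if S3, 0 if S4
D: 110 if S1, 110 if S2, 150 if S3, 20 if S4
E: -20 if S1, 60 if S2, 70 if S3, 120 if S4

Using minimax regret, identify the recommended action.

D

Column bests: S1=190, S2=110, S3=150, S4=160.
A regrets: 130, 160, 40, 0 → max 160
B regrets: 80, 130, 50, 240 → max 240
C regrets: 0, 100, 80, 160 → max 160
D regrets: 80, 0, 0, 140 → max 140
E regrets: 210, 50, 80, 40 → max 210
Smallest max regret = 140 → D.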